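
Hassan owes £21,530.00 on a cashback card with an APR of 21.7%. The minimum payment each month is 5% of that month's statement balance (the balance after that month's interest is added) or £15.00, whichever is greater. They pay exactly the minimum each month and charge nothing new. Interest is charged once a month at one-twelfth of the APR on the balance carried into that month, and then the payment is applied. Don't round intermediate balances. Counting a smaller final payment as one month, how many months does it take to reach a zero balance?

154 months

Monthly rate r = 21.7%/12 = 1.80833% = 0.0180833.
While 5% of the post-interest balance exceeds £15.00, each month B ← (B·(1+r))·(1 − 0.05), i.e. B shrinks by the factor (1+r)·0.95 = 0.96718.
This holds for months 1–129. Entering month 130 the balance is £290.70; 5% of the post-interest balance is now below £15.00, so the flat £15.00 minimum applies from here.
From month 130 a fixed £15.00 at rate r clears £290.70 in 25 more payments. Total: 129 + 25 = 154 months.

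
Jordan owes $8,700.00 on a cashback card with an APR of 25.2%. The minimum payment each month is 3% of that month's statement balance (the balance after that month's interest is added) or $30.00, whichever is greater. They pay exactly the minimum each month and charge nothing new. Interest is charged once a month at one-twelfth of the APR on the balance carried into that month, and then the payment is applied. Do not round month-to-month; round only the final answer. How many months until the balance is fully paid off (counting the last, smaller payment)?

282 months

Monthly rate r = 25.2%/12 = 2.1% = 0.021.
While 3% of the post-interest balance exceeds $30.00, each month B ← (B·(1+r))·(1 − 0.03), i.e. B shrinks by the factor (1+r)·0.97 = 0.99037.
This holds for months 1–226. Entering month 227 the balance is $976.67; 3% of the post-interest balance is now below $30.00, so the flat $30.00 minimum applies from here.
From month 227 a fixed $30.00 at rate r clears $976.67 in 56 more payments. Total: 226 + 56 = 282 months.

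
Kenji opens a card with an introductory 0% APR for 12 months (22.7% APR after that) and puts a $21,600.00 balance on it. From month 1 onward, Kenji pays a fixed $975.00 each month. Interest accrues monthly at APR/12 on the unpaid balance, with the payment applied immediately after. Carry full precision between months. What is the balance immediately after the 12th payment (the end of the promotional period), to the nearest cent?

$9,900.00

Promo months 1–12 at r₀ = 0%/12 = 0; months 13+ at r₁ = 22.7%/12 = 0.0189167.
After month 12 (no interest yet): B = $21,600.00 − 12·$975.00 = $9,900.00.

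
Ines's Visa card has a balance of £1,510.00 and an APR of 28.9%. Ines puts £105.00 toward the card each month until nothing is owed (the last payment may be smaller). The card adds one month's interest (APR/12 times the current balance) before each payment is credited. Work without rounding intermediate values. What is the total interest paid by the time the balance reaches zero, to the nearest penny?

Monthly rate r = 28.9%/12 = 2.40833% = 0.0240833.
Payoff takes n = ⌈−ln(1 − rB₀/P)/ln(1+r)⌉ = ⌈17.866⌉ = 18 payments; the last is £91.06.
Total paid = 17·£105.00 + £91.06 = £1,876.06.
Total interest = total paid − principal = £1,876.06 − £1,510.00 = £366.06.

£366.06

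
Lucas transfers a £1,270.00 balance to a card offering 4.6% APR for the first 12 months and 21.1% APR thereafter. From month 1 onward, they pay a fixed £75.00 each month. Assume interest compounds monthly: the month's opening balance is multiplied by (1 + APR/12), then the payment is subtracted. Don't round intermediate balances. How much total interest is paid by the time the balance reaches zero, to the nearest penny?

Promo months 1–12 at r₀ = 4.6%/12 = 0.00383333; months 13+ at r₁ = 21.1%/12 = 0.0175833.
After month 12: iterate B ← B·(1+r₀) − £75.00 for 12 months → £410.45.
Then at r₁ with £75.00/mo: n₂ = −ln(1 − r₁·B/P)/ln(1+r₁) ≈ 5.80 → 6 more payments.
Total paid = 17·£75.00 + £60.45 = £1,335.45; interest = £1,335.45 − £1,270.00 = £65.45.

£65.45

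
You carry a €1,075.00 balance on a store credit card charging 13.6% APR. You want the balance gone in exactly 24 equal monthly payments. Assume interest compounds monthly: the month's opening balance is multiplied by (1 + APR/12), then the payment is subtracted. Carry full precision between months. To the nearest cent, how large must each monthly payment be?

Monthly rate r = 13.6%/12 = 1.13333% = 0.0113333.
Level-payment amortization: P = B₀·r / (1 − (1+r)^(−n)) = 1075.00·0.0113333 / (1 − 1.01133^(−24)).
Denominator 1 − (1+r)^(−24) = 0.236979373.
P = 12.1833 / 0.236979373 ≈ 51.41.

€51.41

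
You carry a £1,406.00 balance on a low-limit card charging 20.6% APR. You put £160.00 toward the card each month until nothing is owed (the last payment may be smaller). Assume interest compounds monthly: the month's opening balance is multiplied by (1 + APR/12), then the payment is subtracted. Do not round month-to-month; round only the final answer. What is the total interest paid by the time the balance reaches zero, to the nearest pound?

Monthly rate r = 20.6%/12 = 1.71667% = 0.0171667.
Payoff takes n = ⌈−ln(1 − rB₀/P)/ln(1+r)⌉ = ⌈9.607⌉ = 10 payments; the last is £97.46.
Total paid = 9·£160.00 + £97.46 = £1,537.46.
Total interest = total paid − principal = £1,537.46 − £1,406.00 = £131.46.

£131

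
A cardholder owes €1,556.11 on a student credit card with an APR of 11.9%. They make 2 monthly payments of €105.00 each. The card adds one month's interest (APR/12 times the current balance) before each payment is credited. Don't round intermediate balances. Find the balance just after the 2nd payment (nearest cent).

€1,376.08

Monthly rate r = 11.9%/12 = 0.991667% = 0.00991667.
Each month: B ← B·(1+r) − €105.00.
Month 1: interest €15.43; balance after payment €1,466.54.
Month 2: interest €14.54; balance after payment €1,376.08.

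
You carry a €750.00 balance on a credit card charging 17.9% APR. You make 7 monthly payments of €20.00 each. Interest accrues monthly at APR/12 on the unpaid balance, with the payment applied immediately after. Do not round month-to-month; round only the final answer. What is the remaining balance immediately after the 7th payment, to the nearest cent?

€685.48

Monthly rate r = 17.9%/12 = 1.49167% = 0.0149167.
Each month: B ← B·(1+r) − €20.00.
Month 1: interest €11.19; balance after payment €741.19.
Month 2: interest €11.06; balance after payment €732.24.
Month 3: interest €10.92; balance after payment €723.17.
Month 4: interest €10.79; balance after payment €713.95.
Month 5: interest €10.65; balance after payment €704.60.
Month 6: interest €10.51; balance after payment €695.11.
Month 7: interest €10.37; balance after payment €685.48.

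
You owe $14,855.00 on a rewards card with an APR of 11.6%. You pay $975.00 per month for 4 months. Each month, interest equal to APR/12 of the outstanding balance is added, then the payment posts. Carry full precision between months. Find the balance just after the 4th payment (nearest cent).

$11,480.86

Monthly rate r = 11.6%/12 = 0.966667% = 0.00966667.
Each month: B ← B·(1+r) − $975.00.
Month 1: interest $143.60; balance after payment $14,023.60.
Month 2: interest $135.56; balance after payment $13,184.16.
Month 3: interest $127.45; balance after payment $12,336.61.
Month 4: interest $119.25; balance after payment $11,480.86.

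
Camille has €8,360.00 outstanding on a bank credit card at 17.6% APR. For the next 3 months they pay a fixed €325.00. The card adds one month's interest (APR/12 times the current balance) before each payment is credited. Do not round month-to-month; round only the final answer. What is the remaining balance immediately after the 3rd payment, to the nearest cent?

Monthly rate r = 17.6%/12 = 1.46667% = 0.0146667.
Each month: B ← B·(1+r) − €325.00.
Month 1: interest €122.61; balance after payment €8,157.61.
Month 2: interest €119.64; balance after payment €7,952.26.
Month 3: interest €116.63; balance after payment €7,743.89.

€7,743.89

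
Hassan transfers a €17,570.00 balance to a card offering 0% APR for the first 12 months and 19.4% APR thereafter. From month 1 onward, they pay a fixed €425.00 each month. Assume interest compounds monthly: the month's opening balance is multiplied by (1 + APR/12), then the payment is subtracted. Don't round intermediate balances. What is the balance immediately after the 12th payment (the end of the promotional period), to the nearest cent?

€12,470.00

Promo months 1–12 at r₀ = 0%/12 = 0; months 13+ at r₁ = 19.4%/12 = 0.0161667.
After month 12 (no interest yet): B = €17,570.00 − 12·€425.00 = €12,470.00.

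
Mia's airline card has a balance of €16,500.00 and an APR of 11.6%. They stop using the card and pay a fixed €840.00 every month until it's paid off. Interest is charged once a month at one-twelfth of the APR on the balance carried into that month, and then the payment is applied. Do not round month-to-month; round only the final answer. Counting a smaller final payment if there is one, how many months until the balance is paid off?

Monthly rate r = 11.6%/12 = 0.966667% = 0.00966667.
Recurrence: B ← B·(1+r) − €840.00.
Month 1: interest €159.50; balance after payment €15,819.50.
Month 2: interest €152.92; balance after payment €15,132.42.
Closed form: n = −ln(1 − rB₀/P)/ln(1+r) = −ln(0.81012)/ln(1.00967) ≈ 21.889, so the balance reaches zero during payment 22.

22 months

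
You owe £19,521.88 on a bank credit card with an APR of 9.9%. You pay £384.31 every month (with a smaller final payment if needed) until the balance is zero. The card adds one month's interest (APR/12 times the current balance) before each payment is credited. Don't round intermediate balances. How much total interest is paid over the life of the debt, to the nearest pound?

Monthly rate r = 9.9%/12 = 0.825% = 0.00825.
Payoff takes n = ⌈−ln(1 − rB₀/P)/ln(1+r)⌉ = ⌈66.106⌉ = 67 payments; the last is £40.89.
Total paid = 66·£384.31 + £40.89 = £25,405.35.
Total interest = total paid − principal = £25,405.35 − £19,521.88 = £5,883.47.

£5,883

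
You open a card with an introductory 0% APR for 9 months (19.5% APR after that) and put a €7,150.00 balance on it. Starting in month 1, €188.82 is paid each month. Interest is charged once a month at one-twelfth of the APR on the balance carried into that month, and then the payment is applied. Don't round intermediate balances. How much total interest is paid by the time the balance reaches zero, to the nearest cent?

Promo months 1–9 at r₀ = 0%/12 = 0; months 10+ at r₁ = 19.5%/12 = 0.01625.
After month 9 (no interest yet): B = €7,150.00 − 9·€188.82 = €5,450.62.
Then at r₁ with €188.82/mo: n₂ = −ln(1 − r₁·B/P)/ln(1+r₁) ≈ 39.28 → 40 more payments.
Total paid = 48·€188.82 + €52.98 = €9,116.34; interest = €9,116.34 − €7,150.00 = €1,966.34.

€1,966.34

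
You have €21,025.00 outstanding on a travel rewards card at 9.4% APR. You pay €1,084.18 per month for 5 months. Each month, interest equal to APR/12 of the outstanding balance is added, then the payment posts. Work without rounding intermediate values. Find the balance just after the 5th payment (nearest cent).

Monthly rate r = 9.4%/12 = 0.783333% = 0.00783333.
Each month: B ← B·(1+r) − €1,084.18.
Month 1: interest €164.70; balance after payment €20,105.52.
Month 2: interest €157.49; balance after payment €19,178.83.
Month 3: interest €150.23; balance after payment €18,244.88.
Month 4: interest €142.92; balance after payment €17,303.62.
Month 5: interest €135.55; balance after payment €16,354.99.

€16,354.99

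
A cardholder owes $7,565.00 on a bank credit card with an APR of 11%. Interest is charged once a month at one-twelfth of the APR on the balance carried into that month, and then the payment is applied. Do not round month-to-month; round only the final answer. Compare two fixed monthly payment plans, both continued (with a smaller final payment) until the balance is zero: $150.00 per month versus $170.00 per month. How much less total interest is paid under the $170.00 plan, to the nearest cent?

Monthly rate r = 11%/12 = 0.916667% = 0.00916667.
At $150.00/mo: n = ⌈−ln(1 − rB₀/P)/ln(1+r)⌉ = 68 payments (last $149.53); total interest = total paid − $7,565.00 = $2,634.53.
At $170.00/mo: 58 payments (last $74.49); total interest $2,199.49.
Interest saved = $2,634.53 − $2,199.49 = $435.04.

$435.04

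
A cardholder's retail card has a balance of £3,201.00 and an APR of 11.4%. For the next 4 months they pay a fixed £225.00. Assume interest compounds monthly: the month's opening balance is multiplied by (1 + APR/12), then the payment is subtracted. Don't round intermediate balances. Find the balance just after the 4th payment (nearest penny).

Monthly rate r = 11.4%/12 = 0.95% = 0.0095.
Each month: B ← B·(1+r) − £225.00.
Month 1: interest £30.41; balance after payment £3,006.41.
Month 2: interest £28.56; balance after payment £2,809.97.
Month 3: interest £26.69; balance after payment £2,611.67.
Month 4: interest £24.81; balance after payment £2,411.48.

£2,411.48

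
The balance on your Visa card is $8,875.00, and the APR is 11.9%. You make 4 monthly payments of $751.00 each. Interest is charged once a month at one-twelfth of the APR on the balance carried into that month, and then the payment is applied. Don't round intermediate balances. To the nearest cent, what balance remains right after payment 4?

$6,183.33

Monthly rate r = 11.9%/12 = 0.991667% = 0.00991667.
Each month: B ← B·(1+r) − $751.00.
Month 1: interest $88.01; balance after payment $8,212.01.
Month 2: interest $81.44; balance after payment $7,542.45.
Month 3: interest $74.80; balance after payment $6,866.24.
Month 4: interest $68.09; balance after payment $6,183.33.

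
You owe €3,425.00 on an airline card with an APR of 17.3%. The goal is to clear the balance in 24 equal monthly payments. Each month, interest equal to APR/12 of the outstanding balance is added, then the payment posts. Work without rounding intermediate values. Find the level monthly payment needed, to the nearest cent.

Monthly rate r = 17.3%/12 = 1.44167% = 0.0144167.
Level-payment amortization: P = B₀·r / (1 − (1+r)^(−n)) = 3425.00·0.0144167 / (1 − 1.01442^(−24)).
Denominator 1 − (1+r)^(−24) = 0.290737536.
P = 49.3771 / 0.290737536 ≈ 169.83.

€169.83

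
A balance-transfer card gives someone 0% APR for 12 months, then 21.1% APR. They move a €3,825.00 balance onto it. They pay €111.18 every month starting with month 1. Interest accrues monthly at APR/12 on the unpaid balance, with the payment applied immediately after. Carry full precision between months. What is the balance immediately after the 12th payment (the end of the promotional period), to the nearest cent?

€2,490.84

Promo months 1–12 at r₀ = 0%/12 = 0; months 13+ at r₁ = 21.1%/12 = 0.0175833.
After month 12 (no interest yet): B = €3,825.00 − 12·€111.18 = €2,490.84.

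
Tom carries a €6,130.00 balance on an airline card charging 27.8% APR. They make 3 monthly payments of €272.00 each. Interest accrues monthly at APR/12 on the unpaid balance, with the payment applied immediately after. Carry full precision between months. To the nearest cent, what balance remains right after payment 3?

Monthly rate r = 27.8%/12 = 2.31667% = 0.0231667.
Each month: B ← B·(1+r) − €272.00.
Month 1: interest €142.01; balance after payment €6,000.01.
Month 2: interest €139.00; balance after payment €5,867.01.
Month 3: interest €135.92; balance after payment €5,730.93.

€5,730.93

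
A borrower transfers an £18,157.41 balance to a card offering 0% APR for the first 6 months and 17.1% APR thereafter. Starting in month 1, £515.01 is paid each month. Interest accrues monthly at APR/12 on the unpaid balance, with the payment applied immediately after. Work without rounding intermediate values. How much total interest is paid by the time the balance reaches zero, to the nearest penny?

Promo months 1–6 at r₀ = 0%/12 = 0; months 7+ at r₁ = 17.1%/12 = 0.01425.
After month 6 (no interest yet): B = £18,157.41 − 6·£515.01 = £15,067.35.
Then at r₁ with £515.01/mo: n₂ = −ln(1 − r₁·B/P)/ln(1+r₁) ≈ 38.12 → 39 more payments.
Total paid = 44·£515.01 + £63.19 = £22,723.63; interest = £22,723.63 − £18,157.41 = £4,566.22.

£4,566.22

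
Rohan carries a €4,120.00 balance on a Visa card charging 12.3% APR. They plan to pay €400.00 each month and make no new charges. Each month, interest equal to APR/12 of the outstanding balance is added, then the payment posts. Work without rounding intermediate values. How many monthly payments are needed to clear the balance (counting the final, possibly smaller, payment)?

Monthly rate r = 12.3%/12 = 1.025% = 0.01025.
Recurrence: B ← B·(1+r) − €400.00.
Month 1: interest €42.23; balance after payment €3,762.23.
Month 2: interest €38.56; balance after payment €3,400.79.
Closed form: n = −ln(1 − rB₀/P)/ln(1+r) = −ln(0.89443)/ln(1.01025) ≈ 10.941, so the balance reaches zero during payment 11.

11 payments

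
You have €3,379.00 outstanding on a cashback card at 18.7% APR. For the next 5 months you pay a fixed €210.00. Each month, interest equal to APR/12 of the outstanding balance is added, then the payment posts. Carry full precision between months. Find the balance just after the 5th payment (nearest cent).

€2,567.38

Monthly rate r = 18.7%/12 = 1.55833% = 0.0155833.
Each month: B ← B·(1+r) − €210.00.
Month 1: interest €52.66; balance after payment €3,221.66.
Month 2: interest €50.20; balance after payment €3,061.86.
Month 3: interest €47.71; balance after payment €2,899.57.
Month 4: interest €45.19; balance after payment €2,734.76.
Month 5: interest €42.62; balance after payment €2,567.38.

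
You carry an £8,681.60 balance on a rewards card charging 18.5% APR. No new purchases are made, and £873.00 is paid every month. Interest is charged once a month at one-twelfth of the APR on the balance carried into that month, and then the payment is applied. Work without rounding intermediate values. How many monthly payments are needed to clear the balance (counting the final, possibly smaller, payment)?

Monthly rate r = 18.5%/12 = 1.54167% = 0.0154167.
Recurrence: B ← B·(1+r) − £873.00.
Month 1: interest £133.84; balance after payment £7,942.44.
Month 2: interest £122.45; balance after payment £7,191.89.
Closed form: n = −ln(1 − rB₀/P)/ln(1+r) = −ln(0.84669)/ln(1.01542) ≈ 10.878, so the balance reaches zero during payment 11.

11 payments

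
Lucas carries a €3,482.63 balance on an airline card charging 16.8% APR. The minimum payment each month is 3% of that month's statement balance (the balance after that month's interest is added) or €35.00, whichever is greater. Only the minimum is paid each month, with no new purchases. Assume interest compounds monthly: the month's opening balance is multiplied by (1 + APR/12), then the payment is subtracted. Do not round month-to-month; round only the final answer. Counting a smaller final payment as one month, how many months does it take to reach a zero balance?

112 months

Monthly rate r = 16.8%/12 = 1.4% = 0.014.
While 3% of the post-interest balance exceeds €35.00, each month B ← (B·(1+r))·(1 − 0.03), i.e. B shrinks by the factor (1+r)·0.97 = 0.98358.
This holds for months 1–67. Entering month 68 the balance is €1,148.57; 3% of the post-interest balance is now below €35.00, so the flat €35.00 minimum applies from here.
From month 68 a fixed €35.00 at rate r clears €1,148.57 in 45 more payments. Total: 67 + 45 = 112 months.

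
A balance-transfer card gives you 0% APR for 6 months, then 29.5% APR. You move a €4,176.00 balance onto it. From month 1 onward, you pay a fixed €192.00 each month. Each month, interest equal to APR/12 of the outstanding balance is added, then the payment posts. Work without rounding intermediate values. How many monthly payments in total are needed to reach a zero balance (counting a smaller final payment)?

Promo months 1–6 at r₀ = 0%/12 = 0; months 7+ at r₁ = 29.5%/12 = 0.0245833.
After month 6 (no interest yet): B = €4,176.00 − 6·€192.00 = €3,024.00.
Then at r₁ with €192.00/mo: n₂ = −ln(1 − r₁·B/P)/ln(1+r₁) ≈ 20.16 → 21 more payments.

27 payments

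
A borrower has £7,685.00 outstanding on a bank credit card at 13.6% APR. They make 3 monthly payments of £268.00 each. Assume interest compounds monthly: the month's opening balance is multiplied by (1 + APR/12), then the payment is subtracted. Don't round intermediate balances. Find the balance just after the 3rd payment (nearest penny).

£7,136.12

Monthly rate r = 13.6%/12 = 1.13333% = 0.0113333.
Each month: B ← B·(1+r) − £268.00.
Month 1: interest £87.10; balance after payment £7,504.10.
Month 2: interest £85.05; balance after payment £7,321.14.
Month 3: interest £82.97; balance after payment £7,136.12.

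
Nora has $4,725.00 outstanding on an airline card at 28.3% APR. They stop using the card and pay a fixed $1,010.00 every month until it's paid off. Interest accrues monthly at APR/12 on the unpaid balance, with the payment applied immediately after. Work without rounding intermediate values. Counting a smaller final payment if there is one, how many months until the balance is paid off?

Monthly rate r = 28.3%/12 = 2.35833% = 0.0235833.
Recurrence: B ← B·(1+r) − $1,010.00.
Month 1: interest $111.43; balance after payment $3,826.43.
Month 2: interest $90.24; balance after payment $2,906.67.
Month 3: interest $68.55; balance after payment $1,965.22.
Month 4: interest $46.35; balance after payment $1,001.57.
Month 5: interest $23.62; balance after payment $15.19.
Month 6: interest $0.36; balance after payment $0.00.

6 months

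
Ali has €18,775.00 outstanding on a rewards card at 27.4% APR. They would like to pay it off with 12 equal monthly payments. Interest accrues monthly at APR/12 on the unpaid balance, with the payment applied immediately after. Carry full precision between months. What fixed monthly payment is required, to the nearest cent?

Monthly rate r = 27.4%/12 = 2.28333% = 0.0228333.
Level-payment amortization: P = B₀·r / (1 − (1+r)^(−n)) = 18775.00·0.0228333 / (1 − 1.02283^(−12)).
Denominator 1 − (1+r)^(−12) = 0.237321462.
P = 428.696 / 0.237321462 ≈ 1806.39.

€1,806.39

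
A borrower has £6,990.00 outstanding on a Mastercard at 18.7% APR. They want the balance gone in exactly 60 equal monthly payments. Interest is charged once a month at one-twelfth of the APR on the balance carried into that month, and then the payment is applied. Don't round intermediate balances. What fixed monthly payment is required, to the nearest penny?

Monthly rate r = 18.7%/12 = 1.55833% = 0.0155833.
Level-payment amortization: P = B₀·r / (1 − (1+r)^(−n)) = 6990.00·0.0155833 / (1 − 1.01558^(−60)).
Denominator 1 − (1+r)^(−60) = 0.604573205.
P = 108.927 / 0.604573205 ≈ 180.17.

£180.17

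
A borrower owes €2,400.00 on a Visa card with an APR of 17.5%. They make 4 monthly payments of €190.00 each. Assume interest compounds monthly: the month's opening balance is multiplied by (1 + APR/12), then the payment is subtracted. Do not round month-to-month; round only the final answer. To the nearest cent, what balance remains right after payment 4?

€1,766.31

Monthly rate r = 17.5%/12 = 1.45833% = 0.0145833.
Each month: B ← B·(1+r) − €190.00.
Month 1: interest €35.00; balance after payment €2,245.00.
Month 2: interest €32.74; balance after payment €2,087.74.
Month 3: interest €30.45; balance after payment €1,928.19.
Month 4: interest €28.12; balance after payment €1,766.31.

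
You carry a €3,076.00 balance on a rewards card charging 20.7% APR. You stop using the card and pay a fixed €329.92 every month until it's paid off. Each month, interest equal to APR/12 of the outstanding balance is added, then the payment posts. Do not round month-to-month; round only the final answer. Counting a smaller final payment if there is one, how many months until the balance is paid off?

11 payments

Monthly rate r = 20.7%/12 = 1.725% = 0.01725.
Recurrence: B ← B·(1+r) − €329.92.
Month 1: interest €53.06; balance after payment €2,799.14.
Month 2: interest €48.29; balance after payment €2,517.51.
Closed form: n = −ln(1 − rB₀/P)/ln(1+r) = −ln(0.83917)/ln(1.01725) ≈ 10.252, so the balance reaches zero during payment 11.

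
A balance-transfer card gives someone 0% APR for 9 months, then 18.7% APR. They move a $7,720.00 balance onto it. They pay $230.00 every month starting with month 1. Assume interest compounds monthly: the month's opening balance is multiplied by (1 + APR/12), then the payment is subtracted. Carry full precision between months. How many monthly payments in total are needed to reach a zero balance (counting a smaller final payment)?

Promo months 1–9 at r₀ = 0%/12 = 0; months 10+ at r₁ = 18.7%/12 = 0.0155833.
After month 9 (no interest yet): B = $7,720.00 − 9·$230.00 = $5,650.00.
Then at r₁ with $230.00/mo: n₂ = −ln(1 − r₁·B/P)/ln(1+r₁) ≈ 31.21 → 32 more payments.

41 payments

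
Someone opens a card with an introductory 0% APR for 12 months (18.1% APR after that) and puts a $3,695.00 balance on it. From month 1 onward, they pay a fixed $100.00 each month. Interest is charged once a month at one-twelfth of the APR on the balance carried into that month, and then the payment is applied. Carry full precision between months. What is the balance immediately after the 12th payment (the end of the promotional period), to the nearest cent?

$2,495.00

Promo months 1–12 at r₀ = 0%/12 = 0; months 13+ at r₁ = 18.1%/12 = 0.0150833.
After month 12 (no interest yet): B = $3,695.00 − 12·$100.00 = $2,495.00.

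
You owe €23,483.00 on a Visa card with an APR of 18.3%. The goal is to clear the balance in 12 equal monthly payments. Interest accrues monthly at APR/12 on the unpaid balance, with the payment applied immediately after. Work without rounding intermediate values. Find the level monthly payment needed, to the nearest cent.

Monthly rate r = 18.3%/12 = 1.525% = 0.01525.
Level-payment amortization: P = B₀·r / (1 − (1+r)^(−n)) = 23483.00·0.01525 / (1 − 1.01525^(−12)).
Denominator 1 − (1+r)^(−12) = 0.166080706.
P = 358.116 / 0.166080706 ≈ 2156.28.

€2,156.28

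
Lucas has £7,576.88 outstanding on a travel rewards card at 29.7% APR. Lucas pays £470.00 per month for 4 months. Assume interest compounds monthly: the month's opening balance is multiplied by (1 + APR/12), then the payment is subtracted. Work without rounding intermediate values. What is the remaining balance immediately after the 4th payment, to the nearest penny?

Monthly rate r = 29.7%/12 = 2.475% = 0.02475.
Each month: B ← B·(1+r) − £470.00.
Month 1: interest £187.53; balance after payment £7,294.41.
Month 2: interest £180.54; balance after payment £7,004.94.
Month 3: interest £173.37; balance after payment £6,708.32.
Month 4: interest £166.03; balance after payment £6,404.35.

£6,404.35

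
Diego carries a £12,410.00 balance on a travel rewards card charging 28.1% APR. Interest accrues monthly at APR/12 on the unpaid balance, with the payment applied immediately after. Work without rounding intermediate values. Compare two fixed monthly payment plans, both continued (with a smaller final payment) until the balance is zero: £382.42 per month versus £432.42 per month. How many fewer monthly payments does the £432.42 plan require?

Monthly rate r = 28.1%/12 = 2.34167% = 0.0234167.
At £382.42/mo: n = ⌈−ln(1 − rB₀/P)/ln(1+r)⌉ = 62 payments (last £244.71); total interest = total paid − £12,410.00 = £11,162.33.
At £432.42/mo: 49 payments (last £71.73); total interest £8,417.89.
Payments saved = 62 − 49 = 13.

13 fewer payments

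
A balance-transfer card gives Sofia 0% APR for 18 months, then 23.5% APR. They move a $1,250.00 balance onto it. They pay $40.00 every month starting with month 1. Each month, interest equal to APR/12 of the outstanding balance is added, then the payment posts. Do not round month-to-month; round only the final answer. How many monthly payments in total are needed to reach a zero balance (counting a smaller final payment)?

34 payments

Promo months 1–18 at r₀ = 0%/12 = 0; months 19+ at r₁ = 23.5%/12 = 0.0195833.
After month 18 (no interest yet): B = $1,250.00 − 18·$40.00 = $530.00.
Then at r₁ with $40.00/mo: n₂ = −ln(1 − r₁·B/P)/ln(1+r₁) ≈ 15.49 → 16 more payments.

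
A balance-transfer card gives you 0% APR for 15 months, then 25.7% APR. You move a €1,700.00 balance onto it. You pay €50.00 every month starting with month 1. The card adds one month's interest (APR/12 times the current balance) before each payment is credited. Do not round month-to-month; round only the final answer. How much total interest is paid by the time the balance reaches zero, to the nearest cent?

€282.79

Promo months 1–15 at r₀ = 0%/12 = 0; months 16+ at r₁ = 25.7%/12 = 0.0214167.
After month 15 (no interest yet): B = €1,700.00 − 15·€50.00 = €950.00.
Then at r₁ with €50.00/mo: n₂ = −ln(1 − r₁·B/P)/ln(1+r₁) ≈ 24.65 → 25 more payments.
Total paid = 39·€50.00 + €32.79 = €1,982.79; interest = €1,982.79 − €1,700.00 = €282.79.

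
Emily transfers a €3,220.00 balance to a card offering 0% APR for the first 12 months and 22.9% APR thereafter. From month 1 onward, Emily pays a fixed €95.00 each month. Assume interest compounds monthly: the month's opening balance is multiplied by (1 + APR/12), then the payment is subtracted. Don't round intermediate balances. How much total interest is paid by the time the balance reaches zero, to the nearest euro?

Promo months 1–12 at r₀ = 0%/12 = 0; months 13+ at r₁ = 22.9%/12 = 0.0190833.
After month 12 (no interest yet): B = €3,220.00 − 12·€95.00 = €2,080.00.
Then at r₁ with €95.00/mo: n₂ = −ln(1 − r₁·B/P)/ln(1+r₁) ≈ 28.62 → 29 more payments.
Total paid = 40·€95.00 + €58.93 = €3,858.93; interest = €3,858.93 − €3,220.00 = €638.93.

€639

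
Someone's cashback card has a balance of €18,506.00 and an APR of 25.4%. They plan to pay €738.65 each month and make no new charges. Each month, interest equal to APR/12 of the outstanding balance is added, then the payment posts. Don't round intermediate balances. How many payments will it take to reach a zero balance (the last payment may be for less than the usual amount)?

Monthly rate r = 25.4%/12 = 2.11667% = 0.0211667.
Recurrence: B ← B·(1+r) − €738.65.
Month 1: interest €391.71; balance after payment €18,159.06.
Month 2: interest €384.37; balance after payment €17,804.78.
Closed form: n = −ln(1 − rB₀/P)/ln(1+r) = −ln(0.46969)/ln(1.02117) ≈ 36.078, so the balance reaches zero during payment 37.

37 months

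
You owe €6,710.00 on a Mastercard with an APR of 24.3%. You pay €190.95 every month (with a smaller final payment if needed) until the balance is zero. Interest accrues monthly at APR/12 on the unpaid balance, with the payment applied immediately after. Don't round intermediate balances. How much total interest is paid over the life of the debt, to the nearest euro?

€5,133

Monthly rate r = 24.3%/12 = 2.025% = 0.02025.
Payoff takes n = ⌈−ln(1 − rB₀/P)/ln(1+r)⌉ = ⌈62.020⌉ = 63 payments; the last is €3.89.
Total paid = 62·€190.95 + €3.89 = €11,842.79.
Total interest = total paid − principal = €11,842.79 − €6,710.00 = €5,132.79.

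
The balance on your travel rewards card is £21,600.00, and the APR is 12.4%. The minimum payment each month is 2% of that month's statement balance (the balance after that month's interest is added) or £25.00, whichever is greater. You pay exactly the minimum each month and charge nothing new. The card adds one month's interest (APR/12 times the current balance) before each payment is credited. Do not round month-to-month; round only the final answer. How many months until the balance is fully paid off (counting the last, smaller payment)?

358 months

Monthly rate r = 12.4%/12 = 1.03333% = 0.0103333.
While 2% of the post-interest balance exceeds £25.00, each month B ← (B·(1+r))·(1 − 0.02), i.e. B shrinks by the factor (1+r)·0.98 = 0.99013.
This holds for months 1–289. Entering month 290 the balance is £1,227.67; 2% of the post-interest balance is now below £25.00, so the flat £25.00 minimum applies from here.
From month 290 a fixed £25.00 at rate r clears £1,227.67 in 69 more payments. Total: 289 + 69 = 358 months.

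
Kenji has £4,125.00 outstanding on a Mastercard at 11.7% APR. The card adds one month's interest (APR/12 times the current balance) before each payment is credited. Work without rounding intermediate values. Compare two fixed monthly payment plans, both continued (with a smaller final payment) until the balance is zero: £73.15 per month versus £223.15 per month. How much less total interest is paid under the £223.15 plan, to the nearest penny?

£1,446.07

Monthly rate r = 11.7%/12 = 0.975% = 0.00975.
At £73.15/mo: n = ⌈−ln(1 − rB₀/P)/ln(1+r)⌉ = 83 payments (last £18.63); total interest = total paid − £4,125.00 = £1,891.93.
At £223.15/mo: 21 payments (last £107.86); total interest £445.86.
Interest saved = £1,891.93 − £445.86 = £1,446.07.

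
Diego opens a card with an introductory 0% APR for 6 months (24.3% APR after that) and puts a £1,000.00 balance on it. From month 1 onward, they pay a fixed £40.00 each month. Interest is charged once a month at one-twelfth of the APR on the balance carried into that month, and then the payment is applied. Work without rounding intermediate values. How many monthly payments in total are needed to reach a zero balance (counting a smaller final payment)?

Promo months 1–6 at r₀ = 0%/12 = 0; months 7+ at r₁ = 24.3%/12 = 0.02025.
After month 6 (no interest yet): B = £1,000.00 − 6·£40.00 = £760.00.
Then at r₁ with £40.00/mo: n₂ = −ln(1 − r₁·B/P)/ln(1+r₁) ≈ 24.23 → 25 more payments.

31 months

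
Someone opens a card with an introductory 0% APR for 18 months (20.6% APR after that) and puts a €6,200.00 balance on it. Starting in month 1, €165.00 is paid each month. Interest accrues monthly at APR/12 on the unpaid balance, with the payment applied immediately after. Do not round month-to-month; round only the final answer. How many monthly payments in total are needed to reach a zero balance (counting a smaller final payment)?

Promo months 1–18 at r₀ = 0%/12 = 0; months 19+ at r₁ = 20.6%/12 = 0.0171667.
After month 18 (no interest yet): B = €6,200.00 − 18·€165.00 = €3,230.00.
Then at r₁ with €165.00/mo: n₂ = −ln(1 − r₁·B/P)/ln(1+r₁) ≈ 24.06 → 25 more payments.

43 months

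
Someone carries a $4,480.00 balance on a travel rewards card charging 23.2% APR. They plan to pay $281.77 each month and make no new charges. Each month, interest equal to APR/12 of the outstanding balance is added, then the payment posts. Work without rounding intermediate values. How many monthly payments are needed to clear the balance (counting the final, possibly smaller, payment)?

20 months

Monthly rate r = 23.2%/12 = 1.93333% = 0.0193333.
Recurrence: B ← B·(1+r) − $281.77.
Month 1: interest $86.61; balance after payment $4,284.84.
Month 2: interest $82.84; balance after payment $4,085.91.
Closed form: n = −ln(1 − rB₀/P)/ln(1+r) = −ln(0.69261)/ln(1.01933) ≈ 19.181, so the balance reaches zero during payment 20.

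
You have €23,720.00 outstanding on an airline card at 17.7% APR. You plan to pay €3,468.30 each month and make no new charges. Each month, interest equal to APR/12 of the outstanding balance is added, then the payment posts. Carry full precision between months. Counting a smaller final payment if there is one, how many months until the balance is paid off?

8 payments

Monthly rate r = 17.7%/12 = 1.475% = 0.01475.
Recurrence: B ← B·(1+r) − €3,468.30.
Month 1: interest €349.87; balance after payment €20,601.57.
Month 2: interest €303.87; balance after payment €17,437.14.
Closed form: n = −ln(1 − rB₀/P)/ln(1+r) = −ln(0.89912)/ln(1.01475) ≈ 7.262, so the balance reaches zero during payment 8.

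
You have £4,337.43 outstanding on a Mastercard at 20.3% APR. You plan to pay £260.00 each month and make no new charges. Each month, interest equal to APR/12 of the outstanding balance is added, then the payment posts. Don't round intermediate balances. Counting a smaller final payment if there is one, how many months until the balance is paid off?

20 payments

Monthly rate r = 20.3%/12 = 1.69167% = 0.0169167.
Recurrence: B ← B·(1+r) − £260.00.
Month 1: interest £73.37; balance after payment £4,150.80.
Month 2: interest £70.22; balance after payment £3,961.02.
Closed form: n = −ln(1 − rB₀/P)/ln(1+r) = −ln(0.71779)/ln(1.01692) ≈ 19.766, so the balance reaches zero during payment 20.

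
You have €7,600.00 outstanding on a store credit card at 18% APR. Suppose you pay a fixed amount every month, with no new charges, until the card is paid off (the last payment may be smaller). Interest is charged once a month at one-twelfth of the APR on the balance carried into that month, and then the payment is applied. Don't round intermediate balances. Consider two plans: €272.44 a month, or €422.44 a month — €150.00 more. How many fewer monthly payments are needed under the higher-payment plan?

15 fewer payments

Monthly rate r = 18%/12 = 1.5% = 0.015.
At €272.44/mo: n = ⌈−ln(1 − rB₀/P)/ln(1+r)⌉ = 37 payments (last €111.24); total interest = total paid − €7,600.00 = €2,319.08.
At €422.44/mo: 22 payments (last €53.10); total interest €1,324.34.
Payments saved = 37 − 22 = 15.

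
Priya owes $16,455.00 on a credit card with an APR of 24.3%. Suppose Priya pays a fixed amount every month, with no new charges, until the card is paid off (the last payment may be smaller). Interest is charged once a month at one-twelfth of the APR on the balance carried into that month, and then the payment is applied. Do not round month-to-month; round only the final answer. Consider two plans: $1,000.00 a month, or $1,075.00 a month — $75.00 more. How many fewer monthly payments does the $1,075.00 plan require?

2 fewer payments

Monthly rate r = 24.3%/12 = 2.025% = 0.02025.
At $1,000.00/mo: n = ⌈−ln(1 − rB₀/P)/ln(1+r)⌉ = 21 payments (last $217.78); total interest = total paid − $16,455.00 = $3,762.78.
At $1,075.00/mo: 19 payments (last $547.30); total interest $3,442.30.
Payments saved = 21 − 19 = 2.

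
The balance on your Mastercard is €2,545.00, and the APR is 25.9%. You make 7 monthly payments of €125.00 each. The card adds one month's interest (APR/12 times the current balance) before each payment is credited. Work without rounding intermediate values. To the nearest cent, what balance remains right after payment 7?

Monthly rate r = 25.9%/12 = 2.15833% = 0.0215833.
Each month: B ← B·(1+r) − €125.00.
Month 1: interest €54.93; balance after payment €2,474.93.
Month 2: interest €53.42; balance after payment €2,403.35.
Month 3: interest €51.87; balance after payment €2,330.22.
Month 4: interest €50.29; balance after payment €2,255.51.
Month 5: interest €48.68; balance after payment €2,179.19.
Month 6: interest €47.03; balance after payment €2,101.23.
Month 7: interest €45.35; balance after payment €2,021.58.

€2,021.58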